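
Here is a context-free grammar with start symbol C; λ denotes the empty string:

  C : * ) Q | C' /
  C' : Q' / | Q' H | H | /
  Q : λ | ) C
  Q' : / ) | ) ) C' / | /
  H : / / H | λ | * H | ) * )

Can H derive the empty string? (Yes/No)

Yes

H has an λ-production, so H ⇒ λ.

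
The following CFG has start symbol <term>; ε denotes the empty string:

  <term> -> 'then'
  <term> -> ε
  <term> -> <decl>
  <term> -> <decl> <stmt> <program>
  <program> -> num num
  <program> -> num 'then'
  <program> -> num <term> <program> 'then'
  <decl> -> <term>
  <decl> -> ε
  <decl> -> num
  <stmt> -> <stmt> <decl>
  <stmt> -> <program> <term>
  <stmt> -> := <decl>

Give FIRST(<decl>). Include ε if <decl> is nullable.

{ 'then', :=, num, ε }

From <decl> -> <term>: add FIRST(<term>) = { 'then', :=, num, ε } (including ε since <term> is nullable).
<decl> -> ε contributes ε.
<decl> -> num contributes {num}.
Union: FIRST(<decl>) = { 'then', :=, num, ε }.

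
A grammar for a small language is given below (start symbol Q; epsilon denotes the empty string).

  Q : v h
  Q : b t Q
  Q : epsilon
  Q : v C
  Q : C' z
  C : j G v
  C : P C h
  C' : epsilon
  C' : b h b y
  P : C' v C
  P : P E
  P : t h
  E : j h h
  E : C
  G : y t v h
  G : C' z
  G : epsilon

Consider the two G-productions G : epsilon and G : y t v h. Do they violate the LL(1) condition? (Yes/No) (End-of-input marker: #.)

FIRST(epsilon) = { epsilon } and FIRST(y t v h) = { y }.
The first is nullable but FOLLOW(G) = { v } is disjoint from FIRST of the second.

No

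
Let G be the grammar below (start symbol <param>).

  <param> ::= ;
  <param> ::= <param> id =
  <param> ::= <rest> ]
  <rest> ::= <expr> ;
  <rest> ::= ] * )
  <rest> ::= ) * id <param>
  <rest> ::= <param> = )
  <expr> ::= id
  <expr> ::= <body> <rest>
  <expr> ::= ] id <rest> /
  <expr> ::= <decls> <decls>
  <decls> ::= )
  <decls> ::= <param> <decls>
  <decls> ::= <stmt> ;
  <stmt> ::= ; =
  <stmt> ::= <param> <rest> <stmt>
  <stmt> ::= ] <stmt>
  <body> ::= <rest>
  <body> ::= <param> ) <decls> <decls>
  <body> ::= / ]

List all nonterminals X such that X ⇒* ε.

No nonterminal has an empty production or an RHS whose symbols are all nullable.

{ } (none)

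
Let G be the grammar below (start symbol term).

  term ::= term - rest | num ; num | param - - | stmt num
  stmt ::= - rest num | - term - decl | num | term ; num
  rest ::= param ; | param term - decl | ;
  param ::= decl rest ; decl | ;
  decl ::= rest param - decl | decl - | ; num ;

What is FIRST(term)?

From term ::= term - rest: add FIRST(term) = { -, ;, num }.
term ::= num ; num contributes {num}.
From term ::= param - -: add FIRST(param) = { ; }.
From term ::= stmt num: add FIRST(stmt) = { -, ;, num }.
Union: FIRST(term) = { -, ;, num }.

{ -, ;, num }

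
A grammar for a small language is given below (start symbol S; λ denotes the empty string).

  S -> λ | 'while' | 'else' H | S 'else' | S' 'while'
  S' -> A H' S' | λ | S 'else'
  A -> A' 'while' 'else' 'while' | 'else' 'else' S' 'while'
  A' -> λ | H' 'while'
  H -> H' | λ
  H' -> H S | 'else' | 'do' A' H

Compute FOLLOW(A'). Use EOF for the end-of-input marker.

In A -> A' 'while' 'else' 'while': add FIRST('while' 'else' 'while') = { 'while' }.
In H' -> 'do' A' H: add FIRST(H)\{λ} = { 'do', 'else', 'while' }.
  Since H is nullable, also add FOLLOW(H') = { EOF, 'do', 'else', 'while' }.
Union: FOLLOW(A') = { EOF, 'do', 'else', 'while' }.

{ EOF, 'do', 'else', 'while' }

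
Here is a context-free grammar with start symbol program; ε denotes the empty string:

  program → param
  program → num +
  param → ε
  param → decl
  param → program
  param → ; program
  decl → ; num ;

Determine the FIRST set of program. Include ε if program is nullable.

{ ;, num, ε }

From program → param: add FIRST(param) = { ;, num, ε } (including ε since param is nullable).
program → num + contributes {num}.
Union: FIRST(program) = { ;, num, ε }.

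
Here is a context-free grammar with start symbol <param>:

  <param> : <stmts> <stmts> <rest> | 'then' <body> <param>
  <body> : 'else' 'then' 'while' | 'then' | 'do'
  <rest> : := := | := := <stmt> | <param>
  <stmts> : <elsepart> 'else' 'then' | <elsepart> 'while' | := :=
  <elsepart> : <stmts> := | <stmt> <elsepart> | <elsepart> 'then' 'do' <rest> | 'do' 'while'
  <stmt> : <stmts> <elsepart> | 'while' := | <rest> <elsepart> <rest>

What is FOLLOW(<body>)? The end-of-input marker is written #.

{ 'do', 'then', 'while', := }

In <param> : 'then' <body> <param>: add FIRST(<param>) = { 'do', 'then', 'while', := }.
Union: FOLLOW(<body>) = { 'do', 'then', 'while', := }.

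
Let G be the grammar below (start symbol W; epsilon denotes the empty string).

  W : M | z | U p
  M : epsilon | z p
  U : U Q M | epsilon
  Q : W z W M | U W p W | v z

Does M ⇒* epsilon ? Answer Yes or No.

Yes

M has an epsilon-production, so M ⇒ epsilon.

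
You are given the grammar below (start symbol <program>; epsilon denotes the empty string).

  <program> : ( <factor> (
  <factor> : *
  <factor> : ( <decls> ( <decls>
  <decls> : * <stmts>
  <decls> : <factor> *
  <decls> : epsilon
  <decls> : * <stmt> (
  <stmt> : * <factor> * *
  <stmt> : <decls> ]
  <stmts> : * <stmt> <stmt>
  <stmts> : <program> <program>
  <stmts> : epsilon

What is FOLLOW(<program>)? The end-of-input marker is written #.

{ #, (, *, ] }

<program> is the start symbol, so # ∈ FOLLOW(<program>).
In <stmts> : <program> <program>: add FIRST(<program>) = { ( }.
In <stmts> : <program> <program>: <program> is at the end, add FOLLOW(<stmts>) = { (, *, ] }.
Union: FOLLOW(<program>) = { #, (, *, ] }.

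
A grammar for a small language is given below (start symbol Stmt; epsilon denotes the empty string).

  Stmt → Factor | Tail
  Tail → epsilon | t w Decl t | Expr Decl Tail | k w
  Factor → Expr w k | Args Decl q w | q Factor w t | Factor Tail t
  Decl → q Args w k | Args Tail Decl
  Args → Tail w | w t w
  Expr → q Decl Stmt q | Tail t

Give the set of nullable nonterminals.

{ Stmt, Tail }

Directly nullable (have an epsilon-production): Tail.
Stmt → Tail with every symbol nullable, so Stmt is nullable.
No other nonterminal has a production whose RHS symbols are all nullable.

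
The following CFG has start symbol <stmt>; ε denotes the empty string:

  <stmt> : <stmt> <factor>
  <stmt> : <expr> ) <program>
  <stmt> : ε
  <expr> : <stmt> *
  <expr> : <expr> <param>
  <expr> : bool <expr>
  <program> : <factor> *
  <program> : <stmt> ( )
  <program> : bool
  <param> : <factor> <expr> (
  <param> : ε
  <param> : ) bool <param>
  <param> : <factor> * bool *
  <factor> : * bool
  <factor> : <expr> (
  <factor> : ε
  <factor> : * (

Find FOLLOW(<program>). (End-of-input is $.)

In <stmt> : <expr> ) <program>: <program> is at the end, add FOLLOW(<stmt>) = { $, (, *, bool }.
Union: FOLLOW(<program>) = { $, (, *, bool }.

{ $, (, *, bool }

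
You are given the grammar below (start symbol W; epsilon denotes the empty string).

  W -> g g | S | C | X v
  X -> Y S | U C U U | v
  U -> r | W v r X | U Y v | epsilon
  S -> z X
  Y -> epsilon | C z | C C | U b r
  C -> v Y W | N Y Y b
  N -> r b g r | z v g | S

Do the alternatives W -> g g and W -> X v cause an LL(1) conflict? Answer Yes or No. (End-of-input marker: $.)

Yes

FIRST(g g) = { g } and FIRST(X v) = { b, g, r, v, z }.
Both contain g, so the two alternatives are not disjoint — LL(1) conflict.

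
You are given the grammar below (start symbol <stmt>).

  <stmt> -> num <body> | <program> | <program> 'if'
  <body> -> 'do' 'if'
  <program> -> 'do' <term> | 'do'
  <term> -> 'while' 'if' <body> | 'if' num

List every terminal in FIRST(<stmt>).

{ 'do', num }

<stmt> -> num <body> contributes {num}.
From <stmt> -> <program>: add FIRST(<program>) = { 'do' }.
From <stmt> -> <program> 'if': add FIRST(<program>) = { 'do' }.
Union: FIRST(<stmt>) = { 'do', num }.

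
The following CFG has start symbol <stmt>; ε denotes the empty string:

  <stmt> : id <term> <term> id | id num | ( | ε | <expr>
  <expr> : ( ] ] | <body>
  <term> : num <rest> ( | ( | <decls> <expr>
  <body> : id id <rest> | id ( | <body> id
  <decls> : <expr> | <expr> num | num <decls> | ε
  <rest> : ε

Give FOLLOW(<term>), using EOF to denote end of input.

{ (, id, num }

In <stmt> : id <term> <term> id: add FIRST(<term> id) = { (, id, num }.
In <stmt> : id <term> <term> id: add FIRST(id) = { id }.
Union: FOLLOW(<term>) = { (, id, num }.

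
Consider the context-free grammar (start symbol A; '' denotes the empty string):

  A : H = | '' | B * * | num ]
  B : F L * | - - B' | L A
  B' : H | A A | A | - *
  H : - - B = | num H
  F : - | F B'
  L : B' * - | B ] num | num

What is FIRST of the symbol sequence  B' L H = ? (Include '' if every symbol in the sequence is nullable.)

Add FIRST(B')\{''} = { *, -, num }; B' is nullable, continue.
Add FIRST(L) = { *, -, num }; L is not nullable, stop.

{ *, -, num }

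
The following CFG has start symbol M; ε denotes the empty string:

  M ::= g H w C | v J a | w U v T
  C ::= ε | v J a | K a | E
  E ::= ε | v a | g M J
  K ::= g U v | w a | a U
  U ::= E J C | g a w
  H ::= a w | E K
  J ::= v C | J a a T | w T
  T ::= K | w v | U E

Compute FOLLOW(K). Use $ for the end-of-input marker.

In C ::= K a: add FIRST(a) = { a }.
In H ::= E K: K is at the end, add FOLLOW(H) = { w }.
In T ::= K: K is at the end, add FOLLOW(T) = { $, a, g, v, w }.
Union: FOLLOW(K) = { $, a, g, v, w }.

{ $, a, g, v, w }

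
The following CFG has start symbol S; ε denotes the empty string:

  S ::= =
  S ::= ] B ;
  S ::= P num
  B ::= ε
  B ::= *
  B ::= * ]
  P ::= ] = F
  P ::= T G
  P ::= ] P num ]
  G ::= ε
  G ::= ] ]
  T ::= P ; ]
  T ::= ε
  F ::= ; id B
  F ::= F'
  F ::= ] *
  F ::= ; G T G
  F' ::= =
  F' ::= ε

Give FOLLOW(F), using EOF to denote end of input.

In P ::= ] = F: F is at the end, add FOLLOW(P) = { ;, num }.
Union: FOLLOW(F) = { ;, num }.

{ ;, num }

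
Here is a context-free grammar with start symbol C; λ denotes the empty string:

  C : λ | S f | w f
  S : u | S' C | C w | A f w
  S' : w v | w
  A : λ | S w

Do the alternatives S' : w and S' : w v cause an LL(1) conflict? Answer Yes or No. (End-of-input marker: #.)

Yes

FIRST(w) = { w } and FIRST(w v) = { w }.
Both contain w, so the two alternatives are not disjoint — LL(1) conflict.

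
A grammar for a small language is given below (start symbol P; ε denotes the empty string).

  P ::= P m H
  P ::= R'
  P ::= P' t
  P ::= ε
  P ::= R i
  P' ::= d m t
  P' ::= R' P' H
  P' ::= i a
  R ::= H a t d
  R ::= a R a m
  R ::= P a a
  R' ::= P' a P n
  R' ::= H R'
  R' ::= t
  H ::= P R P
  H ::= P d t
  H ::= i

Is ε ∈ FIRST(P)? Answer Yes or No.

Yes

P has an ε-production, so P ⇒ ε.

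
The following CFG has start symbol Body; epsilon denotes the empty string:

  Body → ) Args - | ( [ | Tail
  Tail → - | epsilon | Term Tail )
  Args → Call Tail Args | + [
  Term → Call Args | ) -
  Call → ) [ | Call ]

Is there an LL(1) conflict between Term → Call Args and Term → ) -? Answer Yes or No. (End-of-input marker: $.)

FIRST(Call Args) = { ) } and FIRST() -) = { ) }.
Both contain ), so the two alternatives are not disjoint — LL(1) conflict.

Yes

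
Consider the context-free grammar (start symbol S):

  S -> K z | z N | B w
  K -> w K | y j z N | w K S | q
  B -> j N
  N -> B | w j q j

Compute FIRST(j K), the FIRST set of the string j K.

j is a terminal; add {j} and stop.

{ j }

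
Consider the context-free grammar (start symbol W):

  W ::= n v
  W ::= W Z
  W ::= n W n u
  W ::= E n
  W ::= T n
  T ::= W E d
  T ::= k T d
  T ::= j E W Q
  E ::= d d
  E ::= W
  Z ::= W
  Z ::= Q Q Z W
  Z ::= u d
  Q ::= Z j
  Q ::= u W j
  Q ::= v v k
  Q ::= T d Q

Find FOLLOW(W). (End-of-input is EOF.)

{ EOF, d, j, k, n, u, v }

W is the start symbol, so EOF ∈ FOLLOW(W).
In W ::= W Z: add FIRST(Z) = { d, j, k, n, u, v }.
In W ::= n W n u: add FIRST(n u) = { n }.
In T ::= W E d: add FIRST(E d) = { d, j, k, n }.
In T ::= j E W Q: add FIRST(Q) = { d, j, k, n, u, v }.
In E ::= W: W is at the end, add FOLLOW(E) = { d, j, k, n }.
In Z ::= W: W is at the end, add FOLLOW(Z) = { EOF, d, j, k, n, u, v }.
In Z ::= Q Q Z W: W is at the end, add FOLLOW(Z) = { EOF, d, j, k, n, u, v }.
In Q ::= u W j: add FIRST(j) = { j }.
Union: FOLLOW(W) = { EOF, d, j, k, n, u, v }.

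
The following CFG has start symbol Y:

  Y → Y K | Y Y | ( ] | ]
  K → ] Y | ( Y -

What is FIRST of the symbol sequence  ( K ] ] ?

( is a terminal; add {(} and stop.

{ ( }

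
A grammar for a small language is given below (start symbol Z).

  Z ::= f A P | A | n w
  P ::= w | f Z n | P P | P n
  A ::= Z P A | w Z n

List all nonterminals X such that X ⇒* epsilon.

No nonterminal has an empty production or an RHS whose symbols are all nullable.

{ } (none)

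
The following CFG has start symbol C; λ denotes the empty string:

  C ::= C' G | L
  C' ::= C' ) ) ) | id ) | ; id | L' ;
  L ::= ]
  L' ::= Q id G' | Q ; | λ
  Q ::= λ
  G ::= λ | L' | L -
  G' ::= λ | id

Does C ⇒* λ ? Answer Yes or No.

Nullable nonterminals: G, G', L', Q.
No production of C has an RHS whose symbols are all nullable, so C is not nullable.

No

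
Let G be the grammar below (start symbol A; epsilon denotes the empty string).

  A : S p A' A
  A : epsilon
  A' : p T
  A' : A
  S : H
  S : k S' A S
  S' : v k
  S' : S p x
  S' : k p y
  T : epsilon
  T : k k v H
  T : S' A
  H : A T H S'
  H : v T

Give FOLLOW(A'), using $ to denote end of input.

{ $, k, p, v }

In A : S p A' A: add FIRST(A)\{epsilon} = { k, v }.
  Since A is nullable, also add FOLLOW(A) = { $, k, p, v }.
Union: FOLLOW(A') = { $, k, p, v }.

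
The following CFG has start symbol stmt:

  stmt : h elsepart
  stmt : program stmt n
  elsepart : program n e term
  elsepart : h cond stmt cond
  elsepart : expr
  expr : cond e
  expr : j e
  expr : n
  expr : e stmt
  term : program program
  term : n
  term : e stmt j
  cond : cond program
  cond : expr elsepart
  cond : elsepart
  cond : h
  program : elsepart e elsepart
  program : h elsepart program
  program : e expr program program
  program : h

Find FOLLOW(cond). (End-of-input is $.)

In elsepart : h cond stmt cond: add FIRST(stmt cond) = { e, h, j, n }.
In elsepart : h cond stmt cond: cond is at the end, add FOLLOW(elsepart) = { $, e, h, j, n }.
In expr : cond e: add FIRST(e) = { e }.
In cond : cond program: add FIRST(program) = { e, h, j, n }.
Union: FOLLOW(cond) = { $, e, h, j, n }.

{ $, e, h, j, n }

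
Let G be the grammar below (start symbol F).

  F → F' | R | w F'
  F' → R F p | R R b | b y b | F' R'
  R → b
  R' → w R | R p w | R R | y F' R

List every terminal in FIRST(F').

From F' → R F p: add FIRST(R) = { b }.
From F' → R R b: add FIRST(R) = { b }.
F' → b y b contributes {b}.
From F' → F' R': add FIRST(F') = { b }.
Union: FIRST(F') = { b }.

{ b }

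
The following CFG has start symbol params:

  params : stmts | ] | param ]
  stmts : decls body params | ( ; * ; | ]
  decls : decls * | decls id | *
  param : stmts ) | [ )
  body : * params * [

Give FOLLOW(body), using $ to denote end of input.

In stmts : decls body params: add FIRST(params) = { (, *, [, ] }.
Union: FOLLOW(body) = { (, *, [, ] }.

{ (, *, [, ] }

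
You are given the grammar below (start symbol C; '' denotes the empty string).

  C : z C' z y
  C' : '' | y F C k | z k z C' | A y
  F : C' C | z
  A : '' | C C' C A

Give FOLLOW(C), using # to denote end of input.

C is the start symbol, so # ∈ FOLLOW(C).
In C' : y F C k: add FIRST(k) = { k }.
In F : C' C: C is at the end, add FOLLOW(F) = { z }.
In A : C C' C A: add FIRST(C' C A) = { y, z }.
In A : C C' C A: add FIRST(A)\{''} = { z }.
  Since A is nullable, also add FOLLOW(A) = { y }.
Union: FOLLOW(C) = { #, k, y, z }.

{ #, k, y, z }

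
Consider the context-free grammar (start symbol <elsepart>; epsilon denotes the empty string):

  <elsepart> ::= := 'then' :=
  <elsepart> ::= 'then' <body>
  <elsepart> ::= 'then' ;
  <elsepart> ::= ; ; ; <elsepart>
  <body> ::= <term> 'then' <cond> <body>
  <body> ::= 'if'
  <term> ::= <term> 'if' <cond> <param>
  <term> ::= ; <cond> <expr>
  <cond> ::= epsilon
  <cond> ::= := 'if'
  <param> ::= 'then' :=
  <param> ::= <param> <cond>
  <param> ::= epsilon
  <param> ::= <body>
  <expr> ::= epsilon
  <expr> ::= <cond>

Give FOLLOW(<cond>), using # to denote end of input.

In <body> ::= <term> 'then' <cond> <body>: add FIRST(<body>) = { 'if', ; }.
In <term> ::= <term> 'if' <cond> <param>: add FIRST(<param>)\{epsilon} = { 'if', 'then', :=, ; }.
  Since <param> is nullable, also add FOLLOW(<term>) = { 'if', 'then' }.
In <term> ::= ; <cond> <expr>: add FIRST(<expr>)\{epsilon} = { := }.
  Since <expr> is nullable, also add FOLLOW(<term>) = { 'if', 'then' }.
In <param> ::= <param> <cond>: <cond> is at the end, add FOLLOW(<param>) = { 'if', 'then', := }.
In <expr> ::= <cond>: <cond> is at the end, add FOLLOW(<expr>) = { 'if', 'then' }.
Union: FOLLOW(<cond>) = { 'if', 'then', :=, ; }.

{ 'if', 'then', :=, ; }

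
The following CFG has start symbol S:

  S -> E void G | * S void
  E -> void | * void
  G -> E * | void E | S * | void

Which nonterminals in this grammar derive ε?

{ } (none)

No nonterminal has an empty production or an RHS whose symbols are all nullable.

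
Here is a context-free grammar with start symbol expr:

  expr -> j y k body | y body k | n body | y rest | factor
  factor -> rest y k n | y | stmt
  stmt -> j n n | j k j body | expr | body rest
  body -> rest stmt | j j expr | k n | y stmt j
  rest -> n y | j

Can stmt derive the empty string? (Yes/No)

No

No nonterminal in this grammar is nullable.
No production of stmt has an RHS whose symbols are all nullable, so stmt is not nullable.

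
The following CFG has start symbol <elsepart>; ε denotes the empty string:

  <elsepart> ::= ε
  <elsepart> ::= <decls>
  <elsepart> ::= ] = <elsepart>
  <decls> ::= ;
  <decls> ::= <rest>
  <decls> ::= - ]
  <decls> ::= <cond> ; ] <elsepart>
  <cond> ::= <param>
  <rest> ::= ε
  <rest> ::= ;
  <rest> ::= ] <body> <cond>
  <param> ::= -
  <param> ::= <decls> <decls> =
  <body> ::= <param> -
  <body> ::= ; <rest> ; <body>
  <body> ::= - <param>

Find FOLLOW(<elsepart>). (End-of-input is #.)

{ #, -, ;, =, ] }

<elsepart> is the start symbol, so # ∈ FOLLOW(<elsepart>).
In <elsepart> ::= ] = <elsepart>: <elsepart> is at the end, add FOLLOW(<elsepart>) = { #, -, ;, =, ] }.
In <decls> ::= <cond> ; ] <elsepart>: <elsepart> is at the end, add FOLLOW(<decls>) = { #, -, ;, =, ] }.
Union: FOLLOW(<elsepart>) = { #, -, ;, =, ] }.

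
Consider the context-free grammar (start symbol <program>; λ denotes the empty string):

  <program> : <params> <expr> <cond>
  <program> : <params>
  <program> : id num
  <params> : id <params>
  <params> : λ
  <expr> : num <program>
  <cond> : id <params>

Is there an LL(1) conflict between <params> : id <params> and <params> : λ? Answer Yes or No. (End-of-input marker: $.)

FIRST(id <params>) = { id } and FIRST(λ) = { λ }.
The second alternative is nullable and FOLLOW(<params>) = { $, id, num } shares id with FIRST of the first — conflict.

Yes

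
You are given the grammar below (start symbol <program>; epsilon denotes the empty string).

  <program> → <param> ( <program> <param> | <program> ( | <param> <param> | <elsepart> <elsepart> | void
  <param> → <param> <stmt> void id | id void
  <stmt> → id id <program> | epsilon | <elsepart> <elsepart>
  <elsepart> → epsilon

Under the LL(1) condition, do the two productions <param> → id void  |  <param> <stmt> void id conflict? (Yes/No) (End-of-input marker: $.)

FIRST(id void) = { id } and FIRST(<param> <stmt> void id) = { id }.
Both contain id, so the two alternatives are not disjoint — LL(1) conflict.

Yes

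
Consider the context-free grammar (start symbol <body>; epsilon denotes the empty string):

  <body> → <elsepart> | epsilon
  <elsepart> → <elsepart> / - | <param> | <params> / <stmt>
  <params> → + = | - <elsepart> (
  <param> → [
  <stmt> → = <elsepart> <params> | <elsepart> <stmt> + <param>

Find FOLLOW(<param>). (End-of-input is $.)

In <elsepart> → <param>: <param> is at the end, add FOLLOW(<elsepart>) = { $, (, +, -, /, =, [ }.
In <stmt> → <elsepart> <stmt> + <param>: <param> is at the end, add FOLLOW(<stmt>) = { $, (, +, -, /, =, [ }.
Union: FOLLOW(<param>) = { $, (, +, -, /, =, [ }.

{ $, (, +, -, /, =, [ }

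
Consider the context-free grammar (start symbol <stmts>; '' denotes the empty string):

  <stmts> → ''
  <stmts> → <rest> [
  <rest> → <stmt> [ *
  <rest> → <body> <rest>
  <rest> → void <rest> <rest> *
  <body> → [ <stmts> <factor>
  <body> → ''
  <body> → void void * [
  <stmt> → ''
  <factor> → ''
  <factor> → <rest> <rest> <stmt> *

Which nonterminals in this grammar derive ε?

{ <body>, <factor>, <stmt>, <stmts> }

Directly nullable (have an ''-production): <stmts>, <body>, <stmt>, <factor>.
No other nonterminal has a production whose RHS symbols are all nullable.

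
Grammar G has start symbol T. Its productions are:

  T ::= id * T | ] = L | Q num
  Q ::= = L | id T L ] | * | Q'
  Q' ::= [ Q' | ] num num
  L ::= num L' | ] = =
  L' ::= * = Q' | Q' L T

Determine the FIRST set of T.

{ *, =, [, ], id }

T ::= id * T contributes {id}.
T ::= ] = L contributes {]}.
From T ::= Q num: add FIRST(Q) = { *, =, [, ], id }.
Union: FIRST(T) = { *, =, [, ], id }.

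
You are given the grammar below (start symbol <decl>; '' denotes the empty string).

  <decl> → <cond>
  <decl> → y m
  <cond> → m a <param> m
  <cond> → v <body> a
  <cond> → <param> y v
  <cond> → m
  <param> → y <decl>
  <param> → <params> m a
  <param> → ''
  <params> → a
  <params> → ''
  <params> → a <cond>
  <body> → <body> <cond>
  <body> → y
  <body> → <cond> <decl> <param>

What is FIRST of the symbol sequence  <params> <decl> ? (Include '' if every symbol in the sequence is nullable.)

Add FIRST(<params>)\{''} = { a }; <params> is nullable, continue.
Add FIRST(<decl>) = { a, m, v, y }; <decl> is not nullable, stop.

{ a, m, v, y }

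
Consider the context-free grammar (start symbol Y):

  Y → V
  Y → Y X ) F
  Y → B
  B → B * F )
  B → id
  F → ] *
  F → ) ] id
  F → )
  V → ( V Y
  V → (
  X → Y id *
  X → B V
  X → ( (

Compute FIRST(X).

{ (, id }

From X → Y id *: add FIRST(Y) = { (, id }.
From X → B V: add FIRST(B) = { id }.
X → ( ( contributes {(}.
Union: FIRST(X) = { (, id }.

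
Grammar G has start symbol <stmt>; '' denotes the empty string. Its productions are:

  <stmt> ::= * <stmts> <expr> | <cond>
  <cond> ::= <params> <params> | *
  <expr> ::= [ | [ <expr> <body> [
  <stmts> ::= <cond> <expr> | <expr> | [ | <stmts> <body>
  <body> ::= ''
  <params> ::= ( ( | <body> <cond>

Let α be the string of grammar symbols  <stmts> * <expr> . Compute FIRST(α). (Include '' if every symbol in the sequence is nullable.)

{ (, *, [ }

Add FIRST(<stmts>) = { (, *, [ }; <stmts> is not nullable, stop.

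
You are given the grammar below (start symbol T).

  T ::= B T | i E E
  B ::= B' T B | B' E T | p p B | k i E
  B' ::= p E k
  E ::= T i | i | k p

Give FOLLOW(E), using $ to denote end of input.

{ $, i, k, p }

In T ::= i E E: add FIRST(E) = { i, k, p }.
In T ::= i E E: E is at the end, add FOLLOW(T) = { $, i, k, p }.
In B ::= B' E T: add FIRST(T) = { i, k, p }.
In B ::= k i E: E is at the end, add FOLLOW(B) = { i, k, p }.
In B' ::= p E k: add FIRST(k) = { k }.
Union: FOLLOW(E) = { $, i, k, p }.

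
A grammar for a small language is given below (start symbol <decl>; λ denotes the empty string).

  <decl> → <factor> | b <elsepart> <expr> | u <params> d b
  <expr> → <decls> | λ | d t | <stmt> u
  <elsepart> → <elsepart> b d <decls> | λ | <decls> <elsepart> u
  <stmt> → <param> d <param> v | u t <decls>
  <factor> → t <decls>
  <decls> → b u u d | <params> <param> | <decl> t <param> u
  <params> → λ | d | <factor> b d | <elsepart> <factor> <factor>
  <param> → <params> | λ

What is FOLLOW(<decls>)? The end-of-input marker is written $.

{ $, b, d, t, u, v }

In <expr> → <decls>: <decls> is at the end, add FOLLOW(<expr>) = { $, t }.
In <elsepart> → <elsepart> b d <decls>: <decls> is at the end, add FOLLOW(<elsepart>) = { $, b, d, t, u }.
In <elsepart> → <decls> <elsepart> u: add FIRST(<elsepart> u) = { b, d, t, u }.
In <stmt> → u t <decls>: <decls> is at the end, add FOLLOW(<stmt>) = { u }.
In <factor> → t <decls>: <decls> is at the end, add FOLLOW(<factor>) = { $, b, d, t, u, v }.
Union: FOLLOW(<decls>) = { $, b, d, t, u, v }.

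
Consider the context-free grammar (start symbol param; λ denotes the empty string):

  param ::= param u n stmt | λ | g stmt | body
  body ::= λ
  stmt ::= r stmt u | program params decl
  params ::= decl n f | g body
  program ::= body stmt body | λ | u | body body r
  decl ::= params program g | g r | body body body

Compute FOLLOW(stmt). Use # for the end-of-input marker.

In param ::= param u n stmt: stmt is at the end, add FOLLOW(param) = { #, u }.
In param ::= g stmt: stmt is at the end, add FOLLOW(param) = { #, u }.
In stmt ::= r stmt u: add FIRST(u) = { u }.
In program ::= body stmt body: add FIRST(body)\{λ} = {  }.
  Since body is nullable, also add FOLLOW(program) = { g, n }.
Union: FOLLOW(stmt) = { #, g, n, u }.

{ #, g, n, u }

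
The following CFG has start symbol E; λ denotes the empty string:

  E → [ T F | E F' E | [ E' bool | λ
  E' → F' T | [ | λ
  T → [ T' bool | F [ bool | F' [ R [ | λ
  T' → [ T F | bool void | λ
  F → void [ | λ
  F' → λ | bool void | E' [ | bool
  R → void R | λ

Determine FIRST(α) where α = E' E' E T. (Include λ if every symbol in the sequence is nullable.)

{ [, bool, void, λ }

Add FIRST(E')\{λ} = { [, bool, void }; E' is nullable, continue.
Add FIRST(E')\{λ} = { [, bool, void }; E' is nullable, continue.
Add FIRST(E)\{λ} = { [, bool, void }; E is nullable, continue.
Add FIRST(T)\{λ} = { [, bool, void }; T is nullable, continue.
Every symbol is nullable, so include λ.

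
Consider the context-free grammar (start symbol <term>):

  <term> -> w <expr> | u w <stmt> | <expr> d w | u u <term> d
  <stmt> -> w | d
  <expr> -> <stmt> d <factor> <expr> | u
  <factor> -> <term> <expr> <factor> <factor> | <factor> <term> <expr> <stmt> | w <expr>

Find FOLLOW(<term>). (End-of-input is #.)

<term> is the start symbol, so # ∈ FOLLOW(<term>).
In <term> -> u u <term> d: add FIRST(d) = { d }.
In <factor> -> <term> <expr> <factor> <factor>: add FIRST(<expr> <factor> <factor>) = { d, u, w }.
In <factor> -> <factor> <term> <expr> <stmt>: add FIRST(<expr> <stmt>) = { d, u, w }.
Union: FOLLOW(<term>) = { #, d, u, w }.

{ #, d, u, w }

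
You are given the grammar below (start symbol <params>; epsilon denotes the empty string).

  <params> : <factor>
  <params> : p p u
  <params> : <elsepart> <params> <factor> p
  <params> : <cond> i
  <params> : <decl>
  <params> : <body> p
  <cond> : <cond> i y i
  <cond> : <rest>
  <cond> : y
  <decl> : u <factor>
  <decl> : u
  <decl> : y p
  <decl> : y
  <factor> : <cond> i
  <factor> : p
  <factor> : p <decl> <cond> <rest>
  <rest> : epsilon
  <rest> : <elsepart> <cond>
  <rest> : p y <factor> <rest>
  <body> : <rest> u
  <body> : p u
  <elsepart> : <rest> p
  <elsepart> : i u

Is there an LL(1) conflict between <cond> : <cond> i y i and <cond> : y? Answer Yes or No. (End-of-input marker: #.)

FIRST(<cond> i y i) = { i, p, y } and FIRST(y) = { y }.
Both contain y, so the two alternatives are not disjoint — LL(1) conflict.

Yes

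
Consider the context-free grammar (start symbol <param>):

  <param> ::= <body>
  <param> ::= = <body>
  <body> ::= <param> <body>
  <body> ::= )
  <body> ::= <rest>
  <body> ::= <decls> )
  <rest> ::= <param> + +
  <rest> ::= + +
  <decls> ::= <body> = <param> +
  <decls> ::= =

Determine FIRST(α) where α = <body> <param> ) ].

Add FIRST(<body>) = { ), +, = }; <body> is not nullable, stop.

{ ), +, = }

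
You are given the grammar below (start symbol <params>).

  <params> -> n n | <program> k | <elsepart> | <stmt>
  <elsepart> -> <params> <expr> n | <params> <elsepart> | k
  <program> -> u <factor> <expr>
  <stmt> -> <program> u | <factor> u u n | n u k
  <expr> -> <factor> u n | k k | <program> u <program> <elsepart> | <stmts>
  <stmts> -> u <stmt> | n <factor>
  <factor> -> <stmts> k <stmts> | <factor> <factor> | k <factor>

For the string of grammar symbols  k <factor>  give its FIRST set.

k is a terminal; add {k} and stop.

{ k }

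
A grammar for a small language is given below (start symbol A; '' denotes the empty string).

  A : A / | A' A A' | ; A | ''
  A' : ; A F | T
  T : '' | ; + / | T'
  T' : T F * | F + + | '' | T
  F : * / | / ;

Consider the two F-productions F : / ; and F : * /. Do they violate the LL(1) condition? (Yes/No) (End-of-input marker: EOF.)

FIRST(/ ;) = { / } and FIRST(* /) = { * }.
The FIRST sets are disjoint and neither alternative is nullable — no conflict.

No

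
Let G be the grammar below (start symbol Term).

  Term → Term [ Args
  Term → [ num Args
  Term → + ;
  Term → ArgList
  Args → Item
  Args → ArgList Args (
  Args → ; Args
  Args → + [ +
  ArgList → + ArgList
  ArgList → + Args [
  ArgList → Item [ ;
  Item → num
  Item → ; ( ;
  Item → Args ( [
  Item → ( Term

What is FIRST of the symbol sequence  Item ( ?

Add FIRST(Item) = { (, +, ;, num }; Item is not nullable, stop.

{ (, +, ;, num }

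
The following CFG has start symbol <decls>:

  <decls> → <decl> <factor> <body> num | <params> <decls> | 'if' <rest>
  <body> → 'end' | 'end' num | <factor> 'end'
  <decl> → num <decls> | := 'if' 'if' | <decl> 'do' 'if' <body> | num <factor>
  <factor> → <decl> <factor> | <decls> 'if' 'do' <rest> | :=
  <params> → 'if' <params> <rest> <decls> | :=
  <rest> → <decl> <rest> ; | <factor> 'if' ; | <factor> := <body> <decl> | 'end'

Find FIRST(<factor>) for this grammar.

{ 'if', :=, num }

From <factor> → <decl> <factor>: add FIRST(<decl>) = { :=, num }.
From <factor> → <decls> 'if' 'do' <rest>: add FIRST(<decls>) = { 'if', :=, num }.
<factor> → := contributes {:=}.
Union: FIRST(<factor>) = { 'if', :=, num }.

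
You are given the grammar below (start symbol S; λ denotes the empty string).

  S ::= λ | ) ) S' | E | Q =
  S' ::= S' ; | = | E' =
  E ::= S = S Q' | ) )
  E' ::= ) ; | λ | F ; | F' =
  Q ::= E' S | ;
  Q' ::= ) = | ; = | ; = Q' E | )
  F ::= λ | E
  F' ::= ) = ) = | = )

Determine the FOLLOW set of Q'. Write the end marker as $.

In E ::= S = S Q': Q' is at the end, add FOLLOW(E) = { $, ), ;, = }.
In Q' ::= ; = Q' E: add FIRST(E) = { ), ;, = }.
Union: FOLLOW(Q') = { $, ), ;, = }.

{ $, ), ;, = }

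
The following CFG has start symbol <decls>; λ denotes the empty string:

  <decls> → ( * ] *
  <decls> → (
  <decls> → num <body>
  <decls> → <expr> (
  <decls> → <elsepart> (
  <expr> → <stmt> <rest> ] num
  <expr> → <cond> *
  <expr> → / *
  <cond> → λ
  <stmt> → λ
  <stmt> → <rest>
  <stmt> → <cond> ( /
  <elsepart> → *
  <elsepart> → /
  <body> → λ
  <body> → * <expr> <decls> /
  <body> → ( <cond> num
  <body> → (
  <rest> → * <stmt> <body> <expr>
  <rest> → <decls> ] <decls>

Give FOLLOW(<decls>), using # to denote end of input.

{ #, (, *, /, ], num }

<decls> is the start symbol, so # ∈ FOLLOW(<decls>).
In <body> → * <expr> <decls> /: add FIRST(/) = { / }.
In <rest> → <decls> ] <decls>: add FIRST(] <decls>) = { ] }.
In <rest> → <decls> ] <decls>: <decls> is at the end, add FOLLOW(<rest>) = { (, *, /, ], num }.
Union: FOLLOW(<decls>) = { #, (, *, /, ], num }.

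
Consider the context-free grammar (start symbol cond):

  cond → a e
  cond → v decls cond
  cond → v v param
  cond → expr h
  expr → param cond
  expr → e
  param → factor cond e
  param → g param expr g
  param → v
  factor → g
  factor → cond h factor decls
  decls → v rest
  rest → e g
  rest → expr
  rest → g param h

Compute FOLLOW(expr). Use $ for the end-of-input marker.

{ a, e, g, h, v }

In cond → expr h: add FIRST(h) = { h }.
In param → g param expr g: add FIRST(g) = { g }.
In rest → expr: expr is at the end, add FOLLOW(rest) = { a, e, g, v }.
Union: FOLLOW(expr) = { a, e, g, h, v }.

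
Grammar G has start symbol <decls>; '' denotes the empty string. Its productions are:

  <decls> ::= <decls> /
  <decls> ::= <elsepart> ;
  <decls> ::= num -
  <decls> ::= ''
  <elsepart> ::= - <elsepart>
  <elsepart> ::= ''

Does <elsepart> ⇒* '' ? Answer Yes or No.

Yes

<elsepart> has an ''-production, so <elsepart> ⇒ ''.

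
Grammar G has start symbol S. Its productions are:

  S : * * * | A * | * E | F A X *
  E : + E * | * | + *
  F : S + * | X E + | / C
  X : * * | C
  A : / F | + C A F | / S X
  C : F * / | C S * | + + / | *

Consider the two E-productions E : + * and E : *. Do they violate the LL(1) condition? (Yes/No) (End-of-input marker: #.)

FIRST(+ *) = { + } and FIRST(*) = { * }.
The FIRST sets are disjoint and neither alternative is nullable — no conflict.

No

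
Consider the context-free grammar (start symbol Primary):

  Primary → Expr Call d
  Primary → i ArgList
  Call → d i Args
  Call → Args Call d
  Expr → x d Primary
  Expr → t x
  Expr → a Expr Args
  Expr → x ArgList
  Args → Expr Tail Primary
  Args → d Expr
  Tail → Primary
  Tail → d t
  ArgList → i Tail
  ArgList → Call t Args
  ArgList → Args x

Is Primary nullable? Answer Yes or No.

No

No nonterminal in this grammar is nullable.
No production of Primary has an RHS whose symbols are all nullable, so Primary is not nullable.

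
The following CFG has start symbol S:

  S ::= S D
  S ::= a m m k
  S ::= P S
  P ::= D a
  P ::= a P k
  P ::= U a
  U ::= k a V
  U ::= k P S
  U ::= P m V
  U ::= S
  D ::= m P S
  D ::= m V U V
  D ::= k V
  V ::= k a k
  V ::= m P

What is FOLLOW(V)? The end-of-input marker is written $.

In U ::= k a V: V is at the end, add FOLLOW(U) = { a, k, m }.
In U ::= P m V: V is at the end, add FOLLOW(U) = { a, k, m }.
In D ::= m V U V: add FIRST(U V) = { a, k, m }.
In D ::= m V U V: V is at the end, add FOLLOW(D) = { $, a, k, m }.
In D ::= k V: V is at the end, add FOLLOW(D) = { $, a, k, m }.
Union: FOLLOW(V) = { $, a, k, m }.

{ $, a, k, m }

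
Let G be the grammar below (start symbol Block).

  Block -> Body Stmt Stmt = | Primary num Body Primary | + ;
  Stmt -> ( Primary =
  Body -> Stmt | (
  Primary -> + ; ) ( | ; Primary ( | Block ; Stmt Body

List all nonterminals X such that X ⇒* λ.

No nonterminal has an empty production or an RHS whose symbols are all nullable.

{ } (none)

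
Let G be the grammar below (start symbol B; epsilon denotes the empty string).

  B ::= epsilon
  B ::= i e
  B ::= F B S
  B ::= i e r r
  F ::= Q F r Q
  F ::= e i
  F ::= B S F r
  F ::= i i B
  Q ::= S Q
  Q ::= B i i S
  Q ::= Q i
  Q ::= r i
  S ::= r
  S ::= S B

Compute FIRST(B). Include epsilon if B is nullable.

{ e, i, r, epsilon }

B ::= epsilon contributes epsilon.
B ::= i e contributes {i}.
From B ::= F B S: add FIRST(F) = { e, i, r }.
B ::= i e r r contributes {i}.
Union: FIRST(B) = { e, i, r, epsilon }.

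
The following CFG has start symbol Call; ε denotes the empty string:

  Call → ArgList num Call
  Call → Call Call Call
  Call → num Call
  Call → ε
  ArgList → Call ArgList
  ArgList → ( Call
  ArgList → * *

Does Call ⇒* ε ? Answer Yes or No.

Yes

Call has an ε-production, so Call ⇒ ε.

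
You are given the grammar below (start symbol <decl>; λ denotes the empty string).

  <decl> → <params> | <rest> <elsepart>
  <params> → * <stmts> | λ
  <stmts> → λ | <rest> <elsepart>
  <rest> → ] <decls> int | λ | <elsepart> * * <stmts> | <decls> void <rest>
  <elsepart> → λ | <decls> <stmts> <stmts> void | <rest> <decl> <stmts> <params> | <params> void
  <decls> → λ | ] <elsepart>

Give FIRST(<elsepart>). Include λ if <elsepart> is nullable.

<elsepart> → λ contributes λ.
From <elsepart> → <decls> <stmts> <stmts> void: <decls>, <stmts>, <stmts> nullable, take FIRST(<decls>) ∪ FIRST(<stmts>) ∪ FIRST(<stmts>) ∪ {void} = { *, ], void }.
From <elsepart> → <rest> <decl> <stmts> <params>: <rest>, <decl>, <stmts>, <params> nullable, take FIRST(<rest>) ∪ FIRST(<decl>) ∪ FIRST(<stmts>) ∪ FIRST(<params>) = { *, ], void }; also λ since the whole RHS is nullable.
From <elsepart> → <params> void: <params> nullable, take FIRST(<params>) ∪ {void} = { *, void }.
Union: FIRST(<elsepart>) = { *, ], void, λ }.

{ *, ], void, λ }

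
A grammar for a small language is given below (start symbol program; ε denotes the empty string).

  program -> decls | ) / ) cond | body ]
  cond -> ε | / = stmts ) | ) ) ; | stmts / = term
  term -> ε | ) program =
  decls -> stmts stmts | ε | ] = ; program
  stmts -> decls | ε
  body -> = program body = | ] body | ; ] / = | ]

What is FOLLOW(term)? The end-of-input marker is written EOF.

In cond -> stmts / = term: term is at the end, add FOLLOW(cond) = { EOF, ), /, ;, =, ] }.
Union: FOLLOW(term) = { EOF, ), /, ;, =, ] }.

{ EOF, ), /, ;, =, ] }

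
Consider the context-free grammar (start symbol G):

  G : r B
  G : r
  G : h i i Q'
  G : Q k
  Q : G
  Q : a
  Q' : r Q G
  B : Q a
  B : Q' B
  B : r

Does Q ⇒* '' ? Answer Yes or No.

No nonterminal in this grammar is nullable.
No production of Q has an RHS whose symbols are all nullable, so Q is not nullable.

No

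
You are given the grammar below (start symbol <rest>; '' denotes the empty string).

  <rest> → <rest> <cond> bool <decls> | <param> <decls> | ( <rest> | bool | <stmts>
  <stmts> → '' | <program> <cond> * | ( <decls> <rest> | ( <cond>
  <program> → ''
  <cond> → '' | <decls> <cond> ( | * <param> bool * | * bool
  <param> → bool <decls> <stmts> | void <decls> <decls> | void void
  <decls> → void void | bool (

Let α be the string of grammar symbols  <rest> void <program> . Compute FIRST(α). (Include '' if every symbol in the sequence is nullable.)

Add FIRST(<rest>)\{''} = { (, *, bool, void }; <rest> is nullable, continue.
void is a terminal; add {void} and stop.

{ (, *, bool, void }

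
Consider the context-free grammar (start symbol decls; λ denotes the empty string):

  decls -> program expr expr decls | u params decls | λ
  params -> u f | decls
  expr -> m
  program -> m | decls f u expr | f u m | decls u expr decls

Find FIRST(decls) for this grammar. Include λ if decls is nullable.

From decls -> program expr expr decls: add FIRST(program) = { f, m, u }.
decls -> u params decls contributes {u}.
decls -> λ contributes λ.
Union: FIRST(decls) = { f, m, u, λ }.

{ f, m, u, λ }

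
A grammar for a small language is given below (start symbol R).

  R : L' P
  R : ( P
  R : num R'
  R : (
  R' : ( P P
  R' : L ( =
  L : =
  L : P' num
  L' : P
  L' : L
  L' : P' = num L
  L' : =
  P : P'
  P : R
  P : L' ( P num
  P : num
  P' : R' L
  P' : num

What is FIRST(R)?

From R : L' P: add FIRST(L') = { (, =, num }.
R : ( P contributes {(}.
R : num R' contributes {num}.
R : ( contributes {(}.
Union: FIRST(R) = { (, =, num }.

{ (, =, num }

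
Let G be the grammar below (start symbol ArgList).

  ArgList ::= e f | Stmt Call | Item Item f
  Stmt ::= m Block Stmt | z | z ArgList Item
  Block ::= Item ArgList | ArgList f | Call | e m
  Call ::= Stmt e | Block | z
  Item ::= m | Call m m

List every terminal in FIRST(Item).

Item ::= m contributes {m}.
From Item ::= Call m m: add FIRST(Call) = { e, m, z }.
Union: FIRST(Item) = { e, m, z }.

{ e, m, z }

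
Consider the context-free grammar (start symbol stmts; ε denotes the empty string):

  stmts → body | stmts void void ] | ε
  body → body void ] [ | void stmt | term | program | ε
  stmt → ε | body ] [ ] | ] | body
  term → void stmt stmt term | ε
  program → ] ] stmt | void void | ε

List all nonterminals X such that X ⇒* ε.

Directly nullable (have an ε-production): stmts, body, stmt, term, program.

{ body, program, stmt, stmts, term }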